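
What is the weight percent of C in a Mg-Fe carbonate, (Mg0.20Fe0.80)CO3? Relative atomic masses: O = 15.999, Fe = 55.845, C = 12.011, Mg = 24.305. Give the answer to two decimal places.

10.96 wt%

Formula mass = 0.20*24.305 + 0.80*55.845 + 1*12.011 + 3*15.999 = 109.545 g/mol, of which 12.011 g is C.
So C makes up 12.011/109.545 = 0.1096 of the mass, i.e. 10.96%.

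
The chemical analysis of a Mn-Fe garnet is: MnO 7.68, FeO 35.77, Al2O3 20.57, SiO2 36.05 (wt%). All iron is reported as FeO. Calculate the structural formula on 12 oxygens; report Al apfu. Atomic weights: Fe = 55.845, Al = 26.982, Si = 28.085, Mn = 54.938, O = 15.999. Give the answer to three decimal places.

7.68 wt% MnO ÷ 70.937 g/mol = 0.10827 mol, giving 0.10827 Mn and 0.10827 O.
35.77 wt% FeO ÷ 71.844 g/mol = 0.49788 mol, giving 0.49788 Fe and 0.49788 O.
20.57 wt% Al2O3 ÷ 101.961 g/mol = 0.20174 mol, giving 0.40348 Al and 0.60522 O.
36.05 wt% SiO2 ÷ 60.083 g/mol = 0.60000 mol, giving 0.60000 Si and 1.20000 O.
Oxygen sums to 2.41137; scaling by 12/2.41137 = 4.97642 puts the formula on 12 O.
Al: 0.40348 × 4.97642 = 2.008 atoms per formula unit.

2.008 Al apfu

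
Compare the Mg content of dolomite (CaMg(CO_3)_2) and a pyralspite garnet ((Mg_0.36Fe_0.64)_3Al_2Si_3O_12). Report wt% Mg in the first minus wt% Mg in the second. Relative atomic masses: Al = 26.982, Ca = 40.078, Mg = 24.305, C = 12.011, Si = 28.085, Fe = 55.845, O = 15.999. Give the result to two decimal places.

M(CaMg(CO_3)_2) = 184.399 g/mol, so wt% Mg = 24.305/184.399 × 100 = 13.18%.
M((Mg_0.36Fe_0.64)_3Al_2Si_3O_12) = 463.679 g/mol, so wt% Mg = 26.249/463.679 × 100 = 5.66%.
13.18 − 5.66 = 7.52 pp.

7.52 percentage points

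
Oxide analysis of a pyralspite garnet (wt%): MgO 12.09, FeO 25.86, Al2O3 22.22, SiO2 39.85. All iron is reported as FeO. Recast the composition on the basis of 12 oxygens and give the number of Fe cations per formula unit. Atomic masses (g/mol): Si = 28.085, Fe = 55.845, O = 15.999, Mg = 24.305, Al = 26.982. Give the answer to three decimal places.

12.09 wt% MgO ÷ 40.304 g/mol = 0.29997 mol, giving 0.29997 Mg and 0.29997 O.
25.86 wt% FeO ÷ 71.844 g/mol = 0.35995 mol, giving 0.35995 Fe and 0.35995 O.
22.22 wt% Al2O3 ÷ 101.961 g/mol = 0.21793 mol, giving 0.43586 Al and 0.65379 O.
39.85 wt% SiO2 ÷ 60.083 g/mol = 0.66325 mol, giving 0.66325 Si and 1.32650 O.
Oxygen sums to 2.64021; scaling by 12/2.64021 = 4.54509 puts the formula on 12 O.
Fe: 0.35995 × 4.54509 = 1.636 atoms per formula unit.

1.636 Fe apfu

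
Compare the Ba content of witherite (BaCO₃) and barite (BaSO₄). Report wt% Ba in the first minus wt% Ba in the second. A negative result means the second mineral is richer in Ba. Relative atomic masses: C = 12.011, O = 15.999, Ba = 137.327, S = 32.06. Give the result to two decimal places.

10.75 percentage points

First mineral: 137.327 g Ba in 197.335 g formula = 69.59 wt% Ba.
Second mineral: 137.327 g Ba in 233.383 g formula = 58.84 wt% Ba.
69.59% − 58.84% gives a difference of 10.75 percentage points.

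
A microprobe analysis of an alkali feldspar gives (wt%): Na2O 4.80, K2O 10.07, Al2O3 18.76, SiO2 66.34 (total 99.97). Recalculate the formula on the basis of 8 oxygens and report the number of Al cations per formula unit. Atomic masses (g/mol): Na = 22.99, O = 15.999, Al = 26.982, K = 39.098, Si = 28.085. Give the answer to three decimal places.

Na2O: 4.80/61.979 = 0.07745 mol → 0.15490 mol Na, 0.07745 mol O.
K2O: 10.07/94.195 = 0.10691 mol → 0.21382 mol K, 0.10691 mol O.
Al2O3: 18.76/101.961 = 0.18399 mol → 0.36798 mol Al, 0.55197 mol O.
SiO2: 66.34/60.083 = 1.10414 mol → 1.10414 mol Si, 2.20828 mol O.
Total oxygen = 2.94461 mol. Normalization factor = 8/2.94461 = 2.71683.
Al per 8 O = 0.36798 × 2.71683 = 1.000.

1.000 Al apfu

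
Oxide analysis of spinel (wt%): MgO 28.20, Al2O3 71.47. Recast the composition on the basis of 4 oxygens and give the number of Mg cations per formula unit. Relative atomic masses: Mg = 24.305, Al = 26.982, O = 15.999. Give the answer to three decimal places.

0.999 Mg apfu

MgO (M=40.304): mol = 0.69968; Mg = 0.69968, O = 0.69968.
Al2O3 (M=101.961): mol = 0.70095; Al = 1.40190, O = 2.10285.
ΣO = 2.80253; factor = 4/ΣO = 1.42728.
Mg apfu = 0.69968 × 1.42728 = 0.999.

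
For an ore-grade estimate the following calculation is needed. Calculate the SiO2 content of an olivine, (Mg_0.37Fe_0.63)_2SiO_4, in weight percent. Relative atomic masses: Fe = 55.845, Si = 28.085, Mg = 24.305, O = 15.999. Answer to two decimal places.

Molar mass of (Mg_0.37Fe_0.63)_2SiO_4 = 0.74×24.305 + 1.26×55.845 + 1×28.085 + 4×15.999 = 180.431 g/mol.
Each formula unit contains 1 Si, equivalent to 1/1 = 1.0000 mol SiO2.
M(SiO2) = 1×28.085 + 2×15.999 = 60.083 g/mol.
Mass of SiO2 per formula unit = 1.0000 × 60.083 = 60.083 g.
SiO2 wt% = 60.083 / 180.431 × 100 = 33.30%.

33.30 wt%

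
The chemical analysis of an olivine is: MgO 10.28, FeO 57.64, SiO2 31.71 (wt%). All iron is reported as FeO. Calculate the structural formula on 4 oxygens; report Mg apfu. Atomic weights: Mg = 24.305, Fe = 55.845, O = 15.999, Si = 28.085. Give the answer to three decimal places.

MgO: 10.28/40.304 = 0.25506 mol → 0.25506 mol Mg, 0.25506 mol O.
FeO: 57.64/71.844 = 0.80229 mol → 0.80229 mol Fe, 0.80229 mol O.
SiO2: 31.71/60.083 = 0.52777 mol → 0.52777 mol Si, 1.05554 mol O.
Total oxygen = 2.11289 mol. Normalization factor = 4/2.11289 = 1.89314.
Mg per 4 O = 0.25506 × 1.89314 = 0.483.

0.483 Mg apfu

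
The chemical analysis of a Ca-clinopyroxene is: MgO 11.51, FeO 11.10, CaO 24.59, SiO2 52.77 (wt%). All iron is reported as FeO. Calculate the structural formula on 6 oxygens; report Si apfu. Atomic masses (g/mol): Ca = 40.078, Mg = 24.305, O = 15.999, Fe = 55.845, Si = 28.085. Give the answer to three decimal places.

2.000 Si apfu

11.51 wt% MgO ÷ 40.304 g/mol = 0.28558 mol, giving 0.28558 Mg and 0.28558 O.
11.10 wt% FeO ÷ 71.844 g/mol = 0.15450 mol, giving 0.15450 Fe and 0.15450 O.
24.59 wt% CaO ÷ 56.077 g/mol = 0.43850 mol, giving 0.43850 Ca and 0.43850 O.
52.77 wt% SiO2 ÷ 60.083 g/mol = 0.87829 mol, giving 0.87829 Si and 1.75658 O.
Oxygen sums to 2.63516; scaling by 6/2.63516 = 2.27690 puts the formula on 6 O.
Si: 0.87829 × 2.27690 = 2.000 atoms per formula unit.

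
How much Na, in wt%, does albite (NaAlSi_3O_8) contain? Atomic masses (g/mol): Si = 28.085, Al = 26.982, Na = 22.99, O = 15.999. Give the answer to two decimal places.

8.77 wt%

Molar mass of NaAlSi_3O_8: 1×22.99 + 1×26.982 + 3×28.085 + 8×15.999 = 262.219 g/mol.
Mass of Na per formula unit: 1 × 22.99 = 22.990 g.
Weight fraction Na = 22.990 / 262.219 = 0.0877.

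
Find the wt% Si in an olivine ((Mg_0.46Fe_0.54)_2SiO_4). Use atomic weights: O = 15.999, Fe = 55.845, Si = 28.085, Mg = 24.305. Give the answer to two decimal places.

M((Mg_0.46Fe_0.54)_2SiO_4) = 174.754 g/mol.
Si contributes 1 × 28.085 = 28.085 g per mole.
28.085/174.754 = 0.1607 → 16.07%.

16.07 mass %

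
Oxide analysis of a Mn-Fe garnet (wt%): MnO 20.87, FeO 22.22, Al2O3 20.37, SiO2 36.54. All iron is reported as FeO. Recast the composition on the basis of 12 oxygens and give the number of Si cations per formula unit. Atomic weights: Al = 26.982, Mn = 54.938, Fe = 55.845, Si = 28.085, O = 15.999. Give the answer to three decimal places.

3.017 Si apfu

MnO (M=70.937): mol = 0.29420; Mn = 0.29420, O = 0.29420.
FeO (M=71.844): mol = 0.30928; Fe = 0.30928, O = 0.30928.
Al2O3 (M=101.961): mol = 0.19978; Al = 0.39956, O = 0.59934.
SiO2 (M=60.083): mol = 0.60816; Si = 0.60816, O = 1.21632.
ΣO = 2.41914; factor = 12/ΣO = 4.96044.
Si apfu = 0.60816 × 4.96044 = 3.017.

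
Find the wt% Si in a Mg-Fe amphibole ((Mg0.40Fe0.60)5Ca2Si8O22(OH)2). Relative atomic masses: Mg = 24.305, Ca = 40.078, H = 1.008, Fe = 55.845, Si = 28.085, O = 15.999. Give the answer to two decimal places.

24.77 mass %

M((Mg0.40Fe0.60)5Ca2Si8O22(OH)2) = 906.973 g/mol.
Si contributes 8 × 28.085 = 224.680 g per mole.
224.680/906.973 = 0.2477 → 24.77%.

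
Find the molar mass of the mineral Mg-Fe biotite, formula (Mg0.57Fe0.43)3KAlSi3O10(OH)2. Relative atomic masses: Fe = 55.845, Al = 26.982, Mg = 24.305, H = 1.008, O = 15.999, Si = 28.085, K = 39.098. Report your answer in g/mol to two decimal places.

457.94 g/mol

The formula mass is the sum 1.71×24.305 + 1.29×55.845 + 1×39.098 + 1×26.982 + 3×28.085 + 12×15.999 + 2×1.008.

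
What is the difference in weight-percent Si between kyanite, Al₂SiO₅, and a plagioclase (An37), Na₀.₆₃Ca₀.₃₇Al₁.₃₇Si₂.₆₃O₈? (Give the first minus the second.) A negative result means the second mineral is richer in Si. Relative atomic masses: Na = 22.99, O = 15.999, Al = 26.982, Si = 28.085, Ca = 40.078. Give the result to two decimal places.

M(Al₂SiO₅) = 162.044 g/mol, so wt% Si = 28.085/162.044 × 100 = 17.33%.
M(Na₀.₆₃Ca₀.₃₇Al₁.₃₇Si₂.₆₃O₈) = 268.133 g/mol, so wt% Si = 73.864/268.133 × 100 = 27.55%.
17.33 − 27.55 = -10.22 pp.

-10.22 percentage points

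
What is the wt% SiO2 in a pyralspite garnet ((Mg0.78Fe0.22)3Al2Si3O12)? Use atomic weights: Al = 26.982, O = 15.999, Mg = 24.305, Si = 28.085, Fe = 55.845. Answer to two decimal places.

42.52 wt%

Molar mass of (Mg0.78Fe0.22)3Al2Si3O12 = 2.34*24.305 + 0.66*55.845 + 2*26.982 + 3*28.085 + 12*15.999 = 423.938 g/mol.
Each formula unit contains 3 Si, equivalent to 3/1 = 3.0000 mol SiO2.
M(SiO2) = 1×28.085 + 2×15.999 = 60.083 g/mol.
Mass of SiO2 per formula unit = 3.0000 × 60.083 = 180.249 g.
SiO2 wt% = 180.249 / 423.938 × 100 = 42.52%.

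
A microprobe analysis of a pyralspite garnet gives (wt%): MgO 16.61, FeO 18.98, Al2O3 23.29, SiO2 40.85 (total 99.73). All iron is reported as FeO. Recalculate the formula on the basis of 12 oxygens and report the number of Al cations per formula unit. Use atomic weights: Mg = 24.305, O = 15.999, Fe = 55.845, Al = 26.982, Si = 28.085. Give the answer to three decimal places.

16.61 wt% MgO ÷ 40.304 g/mol = 0.41212 mol, giving 0.41212 Mg and 0.41212 O.
18.98 wt% FeO ÷ 71.844 g/mol = 0.26418 mol, giving 0.26418 Fe and 0.26418 O.
23.29 wt% Al2O3 ÷ 101.961 g/mol = 0.22842 mol, giving 0.45684 Al and 0.68526 O.
40.85 wt% SiO2 ÷ 60.083 g/mol = 0.67989 mol, giving 0.67989 Si and 1.35978 O.
Oxygen sums to 2.72134; scaling by 12/2.72134 = 4.40959 puts the formula on 12 O.
Al: 0.45684 × 4.40959 = 2.014 atoms per formula unit.

2.014 Al apfu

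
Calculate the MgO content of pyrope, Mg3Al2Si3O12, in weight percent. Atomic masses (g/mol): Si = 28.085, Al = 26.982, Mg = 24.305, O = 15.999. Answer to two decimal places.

29.99 wt%

Molar mass of Mg3Al2Si3O12 = 3·24.305 + 2·26.982 + 3·28.085 + 12·15.999 = 403.122 g/mol.
Each formula unit contains 3 Mg, equivalent to 3/1 = 3.0000 mol MgO.
M(MgO) = 1×24.305 + 1×15.999 = 40.304 g/mol.
Mass of MgO per formula unit = 3.0000 × 40.304 = 120.912 g.
MgO wt% = 120.912 / 403.122 × 100 = 29.99%.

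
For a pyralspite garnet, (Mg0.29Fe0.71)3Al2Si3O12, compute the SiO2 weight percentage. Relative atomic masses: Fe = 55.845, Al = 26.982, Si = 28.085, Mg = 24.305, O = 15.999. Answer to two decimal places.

Formula mass = 470.302 g/mol.
3 Si → 3.0000 mol SiO2 per formula unit; M(SiO2) = 60.083, so SiO2 mass = 180.249 g.
180.249/470.302 × 100 = 38.33 wt%.

38.33 wt%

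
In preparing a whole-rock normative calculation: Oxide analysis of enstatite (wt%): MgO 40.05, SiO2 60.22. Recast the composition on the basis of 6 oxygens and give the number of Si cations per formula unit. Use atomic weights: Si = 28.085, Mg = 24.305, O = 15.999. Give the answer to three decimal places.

MgO: 40.05/40.304 = 0.99370 mol → 0.99370 mol Mg, 0.99370 mol O.
SiO2: 60.22/60.083 = 1.00228 mol → 1.00228 mol Si, 2.00456 mol O.
Total oxygen = 2.99826 mol. Normalization factor = 6/2.99826 = 2.00116.
Si per 6 O = 1.00228 × 2.00116 = 2.006.

2.006 Si apfu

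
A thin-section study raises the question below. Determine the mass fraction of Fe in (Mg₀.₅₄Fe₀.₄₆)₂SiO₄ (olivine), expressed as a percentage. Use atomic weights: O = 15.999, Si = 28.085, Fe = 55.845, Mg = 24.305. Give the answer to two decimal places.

Formula mass = 1.08×24.305 + 0.92×55.845 + 1×28.085 + 4×15.999 = 169.708 g/mol, of which 51.377 g is Fe.
So Fe makes up 51.377/169.708 = 0.3027 of the mass, i.e. 30.27%.

30.27 wt%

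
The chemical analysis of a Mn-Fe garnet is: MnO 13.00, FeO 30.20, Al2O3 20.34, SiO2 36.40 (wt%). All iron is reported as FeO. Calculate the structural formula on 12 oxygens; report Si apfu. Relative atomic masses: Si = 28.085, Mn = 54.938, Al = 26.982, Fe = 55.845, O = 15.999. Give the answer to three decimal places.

MnO: 13.00/70.937 = 0.18326 mol → 0.18326 mol Mn, 0.18326 mol O.
FeO: 30.20/71.844 = 0.42036 mol → 0.42036 mol Fe, 0.42036 mol O.
Al2O3: 20.34/101.961 = 0.19949 mol → 0.39898 mol Al, 0.59847 mol O.
SiO2: 36.40/60.083 = 0.60583 mol → 0.60583 mol Si, 1.21166 mol O.
Total oxygen = 2.41375 mol. Normalization factor = 12/2.41375 = 4.97152.
Si per 12 O = 0.60583 × 4.97152 = 3.012.

3.012 Si apfu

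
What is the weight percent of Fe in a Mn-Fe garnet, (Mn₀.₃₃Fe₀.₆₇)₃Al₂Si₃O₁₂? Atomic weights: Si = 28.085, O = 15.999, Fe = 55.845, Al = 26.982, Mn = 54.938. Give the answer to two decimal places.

22.59 wt%

Molar mass of (Mn₀.₃₃Fe₀.₆₇)₃Al₂Si₃O₁₂: 0.99*54.938 + 2.01*55.845 + 2*26.982 + 3*28.085 + 12*15.999 = 496.844 g/mol.
Mass of Fe per formula unit: 2.01 × 55.845 = 112.248 g.
Weight fraction Fe = 112.248 / 496.844 = 0.2259.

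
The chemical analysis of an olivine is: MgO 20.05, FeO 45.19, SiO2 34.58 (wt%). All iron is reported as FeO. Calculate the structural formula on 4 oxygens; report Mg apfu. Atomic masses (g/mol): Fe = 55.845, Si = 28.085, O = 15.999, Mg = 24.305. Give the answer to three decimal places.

MgO: 20.05/40.304 = 0.49747 mol → 0.49747 mol Mg, 0.49747 mol O.
FeO: 45.19/71.844 = 0.62900 mol → 0.62900 mol Fe, 0.62900 mol O.
SiO2: 34.58/60.083 = 0.57554 mol → 0.57554 mol Si, 1.15108 mol O.
Total oxygen = 2.27755 mol. Normalization factor = 4/2.27755 = 1.75627.
Mg per 4 O = 0.49747 × 1.75627 = 0.874.

0.874 Mg apfu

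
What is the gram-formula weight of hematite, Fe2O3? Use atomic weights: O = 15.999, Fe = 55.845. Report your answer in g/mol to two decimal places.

Fe: 2 × 55.845 = 111.6900
O: 3 × 15.999 = 47.9970
Summing the contributions gives the formula mass.

159.69 g/mol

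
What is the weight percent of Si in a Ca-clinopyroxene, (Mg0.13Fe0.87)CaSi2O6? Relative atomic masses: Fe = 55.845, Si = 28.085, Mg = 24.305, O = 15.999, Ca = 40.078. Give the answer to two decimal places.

Molar mass of (Mg0.13Fe0.87)CaSi2O6: 0.13×24.305 + 0.87×55.845 + 1×40.078 + 2×28.085 + 6×15.999 = 243.987 g/mol.
Mass of Si per formula unit: 2 × 28.085 = 56.170 g.
Weight fraction Si = 56.170 / 243.987 = 0.2302.

23.02 wt%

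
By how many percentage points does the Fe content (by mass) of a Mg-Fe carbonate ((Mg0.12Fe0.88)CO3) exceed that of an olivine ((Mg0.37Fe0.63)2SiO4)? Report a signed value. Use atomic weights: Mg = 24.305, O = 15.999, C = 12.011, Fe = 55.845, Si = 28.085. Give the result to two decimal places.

Fe in (Mg0.12Fe0.88)CO3: molar mass 112.068 g/mol; 0.88×55.845 = 49.144 g → 43.85 wt%.
Fe in (Mg0.37Fe0.63)2SiO4: molar mass 180.431 g/mol; 1.26×55.845 = 70.365 g → 39.00 wt%.
Difference = 43.85 − 39.00 = 4.85 percentage points.

4.85 percentage points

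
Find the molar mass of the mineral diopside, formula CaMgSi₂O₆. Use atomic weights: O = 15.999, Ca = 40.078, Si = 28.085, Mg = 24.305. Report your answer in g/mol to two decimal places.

216.55 g/mol

M = 1×40.078 + 1×24.305 + 2×28.085 + 6×15.999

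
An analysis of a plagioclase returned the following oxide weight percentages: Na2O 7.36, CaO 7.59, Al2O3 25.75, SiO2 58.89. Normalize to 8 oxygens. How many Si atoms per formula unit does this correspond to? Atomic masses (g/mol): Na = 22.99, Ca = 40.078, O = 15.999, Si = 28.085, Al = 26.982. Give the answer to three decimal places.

Na2O: 7.36/61.979 = 0.11875 mol → 0.23750 mol Na, 0.11875 mol O.
CaO: 7.59/56.077 = 0.13535 mol → 0.13535 mol Ca, 0.13535 mol O.
Al2O3: 25.75/101.961 = 0.25255 mol → 0.50510 mol Al, 0.75765 mol O.
SiO2: 58.89/60.083 = 0.98014 mol → 0.98014 mol Si, 1.96028 mol O.
Total oxygen = 2.97203 mol. Normalization factor = 8/2.97203 = 2.69176.
Si per 8 O = 0.98014 × 2.69176 = 2.638.

2.638 Si apfu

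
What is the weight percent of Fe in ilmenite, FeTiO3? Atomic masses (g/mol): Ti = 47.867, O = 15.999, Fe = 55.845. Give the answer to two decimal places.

36.81 weight percent

Formula mass = 1×55.845 + 1×47.867 + 3×15.999 = 151.709 g/mol, of which 55.845 g is Fe.
So Fe makes up 55.845/151.709 = 0.3681 of the mass, i.e. 36.81%.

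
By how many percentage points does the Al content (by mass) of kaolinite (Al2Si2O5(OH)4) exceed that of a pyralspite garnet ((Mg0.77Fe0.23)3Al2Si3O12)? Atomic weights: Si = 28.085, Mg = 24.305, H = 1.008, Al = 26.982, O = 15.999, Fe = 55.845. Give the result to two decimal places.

First mineral: 53.964 g Al in 258.157 g formula = 20.90 wt% Al.
Second mineral: 53.964 g Al in 424.885 g formula = 12.70 wt% Al.
20.90% − 12.70% gives a difference of 8.20 percentage points.

8.20 percentage points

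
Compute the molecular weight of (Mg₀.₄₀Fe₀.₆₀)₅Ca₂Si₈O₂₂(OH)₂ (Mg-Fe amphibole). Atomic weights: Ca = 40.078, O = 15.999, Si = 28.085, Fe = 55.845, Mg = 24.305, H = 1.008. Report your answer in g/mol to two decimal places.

Mg: 2 × 24.305 = 48.6100
Fe: 3 × 55.845 = 167.5350
Ca: 2 × 40.078 = 80.1560
Si: 8 × 28.085 = 224.6800
O: 24 × 15.999 = 383.9760
H: 2 × 1.008 = 2.0160
Summing the contributions gives the formula mass.

906.97 g/mol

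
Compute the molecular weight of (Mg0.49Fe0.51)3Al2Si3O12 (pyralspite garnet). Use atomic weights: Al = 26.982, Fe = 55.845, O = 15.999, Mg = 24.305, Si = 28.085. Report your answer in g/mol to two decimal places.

M = 1.47(24.305) + 1.53(55.845) + 2(26.982) + 3(28.085) + 12(15.999)

451.38 g/mol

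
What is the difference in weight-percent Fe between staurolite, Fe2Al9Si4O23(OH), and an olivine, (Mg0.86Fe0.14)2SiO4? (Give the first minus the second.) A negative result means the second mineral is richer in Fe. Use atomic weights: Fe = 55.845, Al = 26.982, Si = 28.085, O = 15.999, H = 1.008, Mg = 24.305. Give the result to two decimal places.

2.65 percentage points

First mineral: 111.690 g Fe in 851.852 g formula = 13.11 wt% Fe.
Second mineral: 15.637 g Fe in 149.522 g formula = 10.46 wt% Fe.
13.11% − 10.46% gives a difference of 2.65 percentage points.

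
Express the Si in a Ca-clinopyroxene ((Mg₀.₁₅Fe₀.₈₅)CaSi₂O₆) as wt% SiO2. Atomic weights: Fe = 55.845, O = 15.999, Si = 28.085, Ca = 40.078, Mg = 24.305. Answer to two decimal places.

Formula mass = 243.356 g/mol.
2 Si → 2.0000 mol SiO2 per formula unit; M(SiO2) = 60.083, so SiO2 mass = 120.166 g.
120.166/243.356 × 100 = 49.38 wt%.

49.38 wt%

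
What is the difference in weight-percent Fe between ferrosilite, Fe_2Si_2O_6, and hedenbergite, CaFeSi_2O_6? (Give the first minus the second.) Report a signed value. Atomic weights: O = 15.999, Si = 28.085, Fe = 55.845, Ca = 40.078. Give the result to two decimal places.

19.82 percentage points

M(Fe_2Si_2O_6) = 263.854 g/mol, so wt% Fe = 111.690/263.854 × 100 = 42.33%.
M(CaFeSi_2O_6) = 248.087 g/mol, so wt% Fe = 55.845/248.087 × 100 = 22.51%.
42.33 − 22.51 = 19.82 pp.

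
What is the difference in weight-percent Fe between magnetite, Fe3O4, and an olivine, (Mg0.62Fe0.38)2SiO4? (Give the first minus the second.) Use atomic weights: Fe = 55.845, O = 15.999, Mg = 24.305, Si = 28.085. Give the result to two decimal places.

First mineral: 167.535 g Fe in 231.531 g formula = 72.36 wt% Fe.
Second mineral: 42.442 g Fe in 164.661 g formula = 25.78 wt% Fe.
72.36% − 25.78% gives a difference of 46.58 percentage points.

46.58 percentage points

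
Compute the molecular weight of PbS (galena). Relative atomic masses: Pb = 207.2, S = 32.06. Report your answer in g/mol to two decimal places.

239.26 g/mol

M = 1×207.2 + 1×32.06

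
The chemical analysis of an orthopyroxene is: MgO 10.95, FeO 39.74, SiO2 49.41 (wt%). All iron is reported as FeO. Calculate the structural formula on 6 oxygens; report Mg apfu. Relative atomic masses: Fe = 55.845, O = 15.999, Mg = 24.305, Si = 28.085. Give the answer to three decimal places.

MgO (M=40.304): mol = 0.27169; Mg = 0.27169, O = 0.27169.
FeO (M=71.844): mol = 0.55314; Fe = 0.55314, O = 0.55314.
SiO2 (M=60.083): mol = 0.82236; Si = 0.82236, O = 1.64472.
ΣO = 2.46955; factor = 6/ΣO = 2.42959.
Mg apfu = 0.27169 × 2.42959 = 0.660.

0.660 Mg apfu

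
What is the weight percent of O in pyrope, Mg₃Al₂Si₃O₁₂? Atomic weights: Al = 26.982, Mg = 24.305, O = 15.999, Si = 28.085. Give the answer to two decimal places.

Formula mass = 3·24.305 + 2·26.982 + 3·28.085 + 12·15.999 = 403.122 g/mol, of which 191.988 g is O.
So O makes up 191.988/403.122 = 0.4763 of the mass, i.e. 47.63%.

47.63 weight percent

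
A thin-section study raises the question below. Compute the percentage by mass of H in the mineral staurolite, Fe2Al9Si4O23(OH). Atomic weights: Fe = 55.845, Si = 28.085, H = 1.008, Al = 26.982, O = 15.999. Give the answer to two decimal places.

0.12 weight percent

M(Fe2Al9Si4O23(OH)) = 851.852 g/mol.
H contributes 1 × 1.008 = 1.008 g per mole.
1.008/851.852 = 0.0012 → 0.12%.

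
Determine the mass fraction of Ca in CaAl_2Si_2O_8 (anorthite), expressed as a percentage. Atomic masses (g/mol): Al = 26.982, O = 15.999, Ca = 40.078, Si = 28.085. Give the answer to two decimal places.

M(CaAl_2Si_2O_8) = 278.204 g/mol.
Ca contributes 1 × 40.078 = 40.078 g per mole.
40.078/278.204 = 0.1441 → 14.41%.

14.41 mass %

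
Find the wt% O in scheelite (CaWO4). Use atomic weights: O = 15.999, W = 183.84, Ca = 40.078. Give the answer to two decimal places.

22.23 weight percent

Formula mass = 1×40.078 + 1×183.84 + 4×15.999 = 287.914 g/mol, of which 63.996 g is O.
So O makes up 63.996/287.914 = 0.2223 of the mass, i.e. 22.23%.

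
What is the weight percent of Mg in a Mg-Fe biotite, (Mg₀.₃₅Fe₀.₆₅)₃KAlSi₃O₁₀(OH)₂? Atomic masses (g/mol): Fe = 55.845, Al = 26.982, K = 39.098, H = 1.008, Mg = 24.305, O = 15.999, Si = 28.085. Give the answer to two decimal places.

5.33 weight percent

Molar mass of (Mg₀.₃₅Fe₀.₆₅)₃KAlSi₃O₁₀(OH)₂: 1.05·24.305 + 1.95·55.845 + 1·39.098 + 1·26.982 + 3·28.085 + 12·15.999 + 2·1.008 = 478.757 g/mol.
Mass of Mg per formula unit: 1.05 × 24.305 = 25.520 g.
Weight fraction Mg = 25.520 / 478.757 = 0.0533.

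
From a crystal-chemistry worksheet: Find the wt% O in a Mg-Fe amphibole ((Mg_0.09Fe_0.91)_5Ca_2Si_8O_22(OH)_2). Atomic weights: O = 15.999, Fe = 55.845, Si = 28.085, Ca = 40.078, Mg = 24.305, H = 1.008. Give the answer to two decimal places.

Molar mass of (Mg_0.09Fe_0.91)_5Ca_2Si_8O_22(OH)_2: 0.45*24.305 + 4.55*55.845 + 2*40.078 + 8*28.085 + 24*15.999 + 2*1.008 = 955.860 g/mol.
Mass of O per formula unit: 24 × 15.999 = 383.976 g.
Weight fraction O = 383.976 / 955.860 = 0.4017.

40.17 wt%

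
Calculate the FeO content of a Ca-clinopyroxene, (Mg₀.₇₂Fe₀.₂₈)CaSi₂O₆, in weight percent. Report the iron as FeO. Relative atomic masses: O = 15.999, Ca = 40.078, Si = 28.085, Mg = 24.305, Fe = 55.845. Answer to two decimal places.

Formula mass = 225.378 g/mol.
0.28 Fe → 0.2800 mol FeO per formula unit; M(FeO) = 71.844, so FeO mass = 20.116 g.
20.116/225.378 × 100 = 8.93 wt%.

8.93 wt%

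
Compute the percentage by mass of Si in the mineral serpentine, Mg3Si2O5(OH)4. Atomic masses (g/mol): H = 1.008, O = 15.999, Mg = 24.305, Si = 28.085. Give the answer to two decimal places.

20.27 mass %

Molar mass of Mg3Si2O5(OH)4: 3·24.305 + 2·28.085 + 9·15.999 + 4·1.008 = 277.108 g/mol.
Mass of Si per formula unit: 2 × 28.085 = 56.170 g.
Weight fraction Si = 56.170 / 277.108 = 0.2027.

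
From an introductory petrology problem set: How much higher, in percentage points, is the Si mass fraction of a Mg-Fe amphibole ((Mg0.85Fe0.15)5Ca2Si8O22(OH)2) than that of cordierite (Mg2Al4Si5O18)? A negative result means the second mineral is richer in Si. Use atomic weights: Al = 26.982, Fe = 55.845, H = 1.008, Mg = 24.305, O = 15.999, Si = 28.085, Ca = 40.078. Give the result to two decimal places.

Si in (Mg0.85Fe0.15)5Ca2Si8O22(OH)2: molar mass 836.008 g/mol; 8×28.085 = 224.680 g → 26.88 wt%.
Si in Mg2Al4Si5O18: molar mass 584.945 g/mol; 5×28.085 = 140.425 g → 24.01 wt%.
Difference = 26.88 − 24.01 = 2.87 percentage points.

2.87 percentage points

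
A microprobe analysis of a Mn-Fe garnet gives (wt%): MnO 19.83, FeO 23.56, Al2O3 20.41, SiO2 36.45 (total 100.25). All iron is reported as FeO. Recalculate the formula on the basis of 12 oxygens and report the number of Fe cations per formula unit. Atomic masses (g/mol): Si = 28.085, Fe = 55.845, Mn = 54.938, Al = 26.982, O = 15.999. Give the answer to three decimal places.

1.625 Fe apfu

MnO: 19.83/70.937 = 0.27954 mol → 0.27954 mol Mn, 0.27954 mol O.
FeO: 23.56/71.844 = 0.32793 mol → 0.32793 mol Fe, 0.32793 mol O.
Al2O3: 20.41/101.961 = 0.20017 mol → 0.40034 mol Al, 0.60051 mol O.
SiO2: 36.45/60.083 = 0.60666 mol → 0.60666 mol Si, 1.21332 mol O.
Total oxygen = 2.42130 mol. Normalization factor = 12/2.42130 = 4.95602.
Fe per 12 O = 0.32793 × 4.95602 = 1.625.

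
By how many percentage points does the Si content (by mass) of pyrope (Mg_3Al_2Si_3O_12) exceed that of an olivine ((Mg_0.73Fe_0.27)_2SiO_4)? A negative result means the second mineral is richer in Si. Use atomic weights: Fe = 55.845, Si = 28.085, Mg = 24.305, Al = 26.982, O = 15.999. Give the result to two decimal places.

Si in Mg_3Al_2Si_3O_12: molar mass 403.122 g/mol; 3×28.085 = 84.255 g → 20.90 wt%.
Si in (Mg_0.73Fe_0.27)_2SiO_4: molar mass 157.723 g/mol; 1×28.085 = 28.085 g → 17.81 wt%.
Difference = 20.90 − 17.81 = 3.09 percentage points.

3.09 percentage points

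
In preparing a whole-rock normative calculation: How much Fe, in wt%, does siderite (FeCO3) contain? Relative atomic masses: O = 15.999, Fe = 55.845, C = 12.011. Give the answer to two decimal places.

48.20 wt%

Formula mass = 1*55.845 + 1*12.011 + 3*15.999 = 115.853 g/mol, of which 55.845 g is Fe.
So Fe makes up 55.845/115.853 = 0.4820 of the mass, i.e. 48.20%.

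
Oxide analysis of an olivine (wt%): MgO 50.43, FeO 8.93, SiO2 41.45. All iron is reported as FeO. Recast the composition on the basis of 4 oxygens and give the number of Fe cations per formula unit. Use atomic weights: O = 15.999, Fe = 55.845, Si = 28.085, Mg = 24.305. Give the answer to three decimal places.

0.180 Fe apfu

50.43 wt% MgO ÷ 40.304 g/mol = 1.25124 mol, giving 1.25124 Mg and 1.25124 O.
8.93 wt% FeO ÷ 71.844 g/mol = 0.12430 mol, giving 0.12430 Fe and 0.12430 O.
41.45 wt% SiO2 ÷ 60.083 g/mol = 0.68988 mol, giving 0.68988 Si and 1.37976 O.
Oxygen sums to 2.75530; scaling by 4/2.75530 = 1.45175 puts the formula on 4 O.
Fe: 0.12430 × 1.45175 = 0.180 atoms per formula unit.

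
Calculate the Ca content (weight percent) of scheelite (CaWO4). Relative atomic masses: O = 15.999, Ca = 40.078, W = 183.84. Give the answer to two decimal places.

13.92 weight percent

Molar mass of CaWO4: 1·40.078 + 1·183.84 + 4·15.999 = 287.914 g/mol.
Mass of Ca per formula unit: 1 × 40.078 = 40.078 g.
Weight fraction Ca = 40.078 / 287.914 = 0.1392.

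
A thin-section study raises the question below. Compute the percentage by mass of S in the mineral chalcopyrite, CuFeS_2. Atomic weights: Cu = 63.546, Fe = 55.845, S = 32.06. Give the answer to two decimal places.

Formula mass = 1*63.546 + 1*55.845 + 2*32.06 = 183.511 g/mol, of which 64.120 g is S.
So S makes up 64.120/183.511 = 0.3494 of the mass, i.e. 34.94%.

34.94 wt%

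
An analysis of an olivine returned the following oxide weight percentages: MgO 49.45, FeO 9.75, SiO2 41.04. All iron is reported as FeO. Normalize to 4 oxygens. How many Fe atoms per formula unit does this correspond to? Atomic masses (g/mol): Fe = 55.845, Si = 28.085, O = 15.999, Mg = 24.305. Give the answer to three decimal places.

0.199 Fe apfu

49.45 wt% MgO ÷ 40.304 g/mol = 1.22693 mol, giving 1.22693 Mg and 1.22693 O.
9.75 wt% FeO ÷ 71.844 g/mol = 0.13571 mol, giving 0.13571 Fe and 0.13571 O.
41.04 wt% SiO2 ÷ 60.083 g/mol = 0.68306 mol, giving 0.68306 Si and 1.36612 O.
Oxygen sums to 2.72876; scaling by 4/2.72876 = 1.46587 puts the formula on 4 O.
Fe: 0.13571 × 1.46587 = 0.199 atoms per formula unit.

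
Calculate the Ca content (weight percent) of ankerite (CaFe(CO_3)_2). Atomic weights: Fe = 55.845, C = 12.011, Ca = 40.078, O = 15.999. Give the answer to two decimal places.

Molar mass of CaFe(CO_3)_2: 1×40.078 + 1×55.845 + 2×12.011 + 6×15.999 = 215.939 g/mol.
Mass of Ca per formula unit: 1 × 40.078 = 40.078 g.
Weight fraction Ca = 40.078 / 215.939 = 0.1856.

18.56 weight percent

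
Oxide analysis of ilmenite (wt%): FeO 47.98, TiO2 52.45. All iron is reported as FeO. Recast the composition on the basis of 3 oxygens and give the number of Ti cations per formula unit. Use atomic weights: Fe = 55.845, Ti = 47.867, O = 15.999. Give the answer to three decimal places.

FeO (M=71.844): mol = 0.66784; Fe = 0.66784, O = 0.66784.
TiO2 (M=79.865): mol = 0.65673; Ti = 0.65673, O = 1.31346.
ΣO = 1.98130; factor = 3/ΣO = 1.51416.
Ti apfu = 0.65673 × 1.51416 = 0.994.

0.994 Ti apfu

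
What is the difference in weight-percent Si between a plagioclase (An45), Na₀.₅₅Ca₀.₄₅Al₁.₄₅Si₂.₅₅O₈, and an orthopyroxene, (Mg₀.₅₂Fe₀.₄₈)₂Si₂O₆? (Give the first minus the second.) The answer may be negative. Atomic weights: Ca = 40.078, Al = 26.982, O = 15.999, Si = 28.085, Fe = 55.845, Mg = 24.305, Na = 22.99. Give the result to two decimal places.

2.27 percentage points

First mineral: 71.617 g Si in 269.412 g formula = 26.58 wt% Si.
Second mineral: 56.170 g Si in 231.052 g formula = 24.31 wt% Si.
26.58% − 24.31% gives a difference of 2.27 percentage points.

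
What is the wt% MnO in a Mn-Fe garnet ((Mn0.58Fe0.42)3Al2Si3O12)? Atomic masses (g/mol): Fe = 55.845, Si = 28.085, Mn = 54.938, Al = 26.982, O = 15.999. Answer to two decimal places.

24.88 wt%

Molar mass of (Mn0.58Fe0.42)3Al2Si3O12 = 1.74·54.938 + 1.26·55.845 + 2·26.982 + 3·28.085 + 12·15.999 = 496.164 g/mol.
Each formula unit contains 1.74 Mn, equivalent to 1.74/1 = 1.7400 mol MnO.
M(MnO) = 1×54.938 + 1×15.999 = 70.937 g/mol.
Mass of MnO per formula unit = 1.7400 × 70.937 = 123.430 g.
MnO wt% = 123.430 / 496.164 × 100 = 24.88%.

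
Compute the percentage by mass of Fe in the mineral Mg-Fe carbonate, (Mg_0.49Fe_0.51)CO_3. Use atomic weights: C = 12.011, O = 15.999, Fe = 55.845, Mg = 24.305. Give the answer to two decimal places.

28.37 wt%

M((Mg_0.49Fe_0.51)CO_3) = 100.398 g/mol.
Fe contributes 0.51 × 55.845 = 28.481 g per mole.
28.481/100.398 = 0.2837 → 28.37%.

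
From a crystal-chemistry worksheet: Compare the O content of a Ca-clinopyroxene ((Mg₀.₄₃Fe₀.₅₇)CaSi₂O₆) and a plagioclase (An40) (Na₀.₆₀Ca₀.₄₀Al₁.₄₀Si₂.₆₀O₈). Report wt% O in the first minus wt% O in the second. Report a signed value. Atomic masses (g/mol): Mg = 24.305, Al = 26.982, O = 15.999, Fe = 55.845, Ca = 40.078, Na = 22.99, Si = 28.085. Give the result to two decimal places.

First mineral: 95.994 g O in 234.525 g formula = 40.93 wt% O.
Second mineral: 127.992 g O in 268.613 g formula = 47.65 wt% O.
40.93% − 47.65% gives a difference of -6.72 percentage points.

-6.72 percentage points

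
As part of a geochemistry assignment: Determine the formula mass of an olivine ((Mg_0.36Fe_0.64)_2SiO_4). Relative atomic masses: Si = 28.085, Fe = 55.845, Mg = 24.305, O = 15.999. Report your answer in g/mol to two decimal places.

181.06 g/mol

M = 0.72*24.305 + 1.28*55.845 + 1*28.085 + 4*15.999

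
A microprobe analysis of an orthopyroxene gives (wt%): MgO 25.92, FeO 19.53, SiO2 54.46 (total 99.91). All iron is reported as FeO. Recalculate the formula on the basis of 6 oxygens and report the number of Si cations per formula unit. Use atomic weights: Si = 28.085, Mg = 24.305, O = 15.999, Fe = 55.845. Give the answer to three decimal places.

MgO (M=40.304): mol = 0.64311; Mg = 0.64311, O = 0.64311.
FeO (M=71.844): mol = 0.27184; Fe = 0.27184, O = 0.27184.
SiO2 (M=60.083): mol = 0.90641; Si = 0.90641, O = 1.81282.
ΣO = 2.72777; factor = 6/ΣO = 2.19960.
Si apfu = 0.90641 × 2.19960 = 1.994.

1.994 Si apfu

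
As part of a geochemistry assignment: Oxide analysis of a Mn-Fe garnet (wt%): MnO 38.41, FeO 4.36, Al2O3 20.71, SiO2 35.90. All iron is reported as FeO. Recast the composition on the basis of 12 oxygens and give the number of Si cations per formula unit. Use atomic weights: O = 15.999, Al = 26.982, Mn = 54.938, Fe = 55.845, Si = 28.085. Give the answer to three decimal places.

MnO: 38.41/70.937 = 0.54147 mol → 0.54147 mol Mn, 0.54147 mol O.
FeO: 4.36/71.844 = 0.06069 mol → 0.06069 mol Fe, 0.06069 mol O.
Al2O3: 20.71/101.961 = 0.20312 mol → 0.40624 mol Al, 0.60936 mol O.
SiO2: 35.90/60.083 = 0.59751 mol → 0.59751 mol Si, 1.19502 mol O.
Total oxygen = 2.40654 mol. Normalization factor = 12/2.40654 = 4.98641.
Si per 12 O = 0.59751 × 4.98641 = 2.979.

2.979 Si apfu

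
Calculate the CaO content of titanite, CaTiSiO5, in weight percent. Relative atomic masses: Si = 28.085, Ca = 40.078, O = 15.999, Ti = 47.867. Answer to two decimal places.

Formula mass = 196.025 g/mol.
1 Ca → 1.0000 mol CaO per formula unit; M(CaO) = 56.077, so CaO mass = 56.077 g.
56.077/196.025 × 100 = 28.61 wt%.

28.61 wt%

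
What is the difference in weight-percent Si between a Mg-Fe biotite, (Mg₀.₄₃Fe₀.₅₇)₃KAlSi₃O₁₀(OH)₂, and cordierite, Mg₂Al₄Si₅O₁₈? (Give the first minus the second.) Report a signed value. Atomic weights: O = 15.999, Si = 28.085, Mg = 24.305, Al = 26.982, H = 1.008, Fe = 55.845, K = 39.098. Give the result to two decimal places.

-6.13 percentage points

Si in (Mg₀.₄₃Fe₀.₅₇)₃KAlSi₃O₁₀(OH)₂: molar mass 471.187 g/mol; 3×28.085 = 84.255 g → 17.88 wt%.
Si in Mg₂Al₄Si₅O₁₈: molar mass 584.945 g/mol; 5×28.085 = 140.425 g → 24.01 wt%.
Difference = 17.88 − 24.01 = -6.13 percentage points.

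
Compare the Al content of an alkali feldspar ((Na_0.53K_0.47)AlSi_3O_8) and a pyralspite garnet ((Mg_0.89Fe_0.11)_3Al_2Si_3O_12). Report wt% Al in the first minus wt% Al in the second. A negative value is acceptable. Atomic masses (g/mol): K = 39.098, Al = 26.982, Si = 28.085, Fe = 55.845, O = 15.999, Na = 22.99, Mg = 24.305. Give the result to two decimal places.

Al in (Na_0.53K_0.47)AlSi_3O_8: molar mass 269.790 g/mol; 1×26.982 = 26.982 g → 10.00 wt%.
Al in (Mg_0.89Fe_0.11)_3Al_2Si_3O_12: molar mass 413.530 g/mol; 2×26.982 = 53.964 g → 13.05 wt%.
Difference = 10.00 − 13.05 = -3.05 percentage points.

-3.05 percentage points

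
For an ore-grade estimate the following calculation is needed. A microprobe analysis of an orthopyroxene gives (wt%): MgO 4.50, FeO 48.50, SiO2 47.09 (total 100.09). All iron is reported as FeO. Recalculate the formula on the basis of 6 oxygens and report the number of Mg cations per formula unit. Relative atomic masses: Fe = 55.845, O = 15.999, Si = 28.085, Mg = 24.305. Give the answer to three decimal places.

MgO: 4.50/40.304 = 0.11165 mol → 0.11165 mol Mg, 0.11165 mol O.
FeO: 48.50/71.844 = 0.67507 mol → 0.67507 mol Fe, 0.67507 mol O.
SiO2: 47.09/60.083 = 0.78375 mol → 0.78375 mol Si, 1.56750 mol O.
Total oxygen = 2.35422 mol. Normalization factor = 6/2.35422 = 2.54861.
Mg per 6 O = 0.11165 × 2.54861 = 0.285.

0.285 Mg apfu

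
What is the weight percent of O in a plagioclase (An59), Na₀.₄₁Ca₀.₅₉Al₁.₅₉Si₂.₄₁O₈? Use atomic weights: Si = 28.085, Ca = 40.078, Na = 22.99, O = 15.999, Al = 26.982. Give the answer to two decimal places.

47.12 mass %

Molar mass of Na₀.₄₁Ca₀.₅₉Al₁.₅₉Si₂.₄₁O₈: 0.41*22.99 + 0.59*40.078 + 1.59*26.982 + 2.41*28.085 + 8*15.999 = 271.650 g/mol.
Mass of O per formula unit: 8 × 15.999 = 127.992 g.
Weight fraction O = 127.992 / 271.650 = 0.4712.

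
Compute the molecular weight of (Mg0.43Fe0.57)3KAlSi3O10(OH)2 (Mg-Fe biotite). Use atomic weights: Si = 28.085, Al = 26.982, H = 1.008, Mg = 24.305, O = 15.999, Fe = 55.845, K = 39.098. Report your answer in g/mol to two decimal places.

M = 1.29×24.305 + 1.71×55.845 + 1×39.098 + 1×26.982 + 3×28.085 + 12×15.999 + 2×1.008

471.19 g/mol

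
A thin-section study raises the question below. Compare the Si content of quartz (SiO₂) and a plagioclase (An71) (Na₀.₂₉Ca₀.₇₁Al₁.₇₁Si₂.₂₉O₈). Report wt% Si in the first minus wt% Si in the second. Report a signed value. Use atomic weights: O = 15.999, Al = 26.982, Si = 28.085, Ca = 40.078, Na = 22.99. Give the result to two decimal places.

23.23 percentage points

First mineral: 28.085 g Si in 60.083 g formula = 46.74 wt% Si.
Second mineral: 64.315 g Si in 273.568 g formula = 23.51 wt% Si.
46.74% − 23.51% gives a difference of 23.23 percentage points.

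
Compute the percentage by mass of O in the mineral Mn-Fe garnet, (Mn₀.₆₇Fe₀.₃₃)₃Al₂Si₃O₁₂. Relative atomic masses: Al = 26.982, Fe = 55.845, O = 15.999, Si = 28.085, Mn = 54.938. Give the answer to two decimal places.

38.71 weight percent

M((Mn₀.₆₇Fe₀.₃₃)₃Al₂Si₃O₁₂) = 495.919 g/mol.
O contributes 12 × 15.999 = 191.988 g per mole.
191.988/495.919 = 0.3871 → 38.71%.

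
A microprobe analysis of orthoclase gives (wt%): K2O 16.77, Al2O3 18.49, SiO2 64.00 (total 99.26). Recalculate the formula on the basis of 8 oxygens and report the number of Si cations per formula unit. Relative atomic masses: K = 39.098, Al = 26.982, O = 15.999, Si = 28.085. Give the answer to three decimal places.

K2O (M=94.195): mol = 0.17803; K = 0.35606, O = 0.17803.
Al2O3 (M=101.961): mol = 0.18134; Al = 0.36268, O = 0.54402.
SiO2 (M=60.083): mol = 1.06519; Si = 1.06519, O = 2.13038.
ΣO = 2.85243; factor = 8/ΣO = 2.80463.
Si apfu = 1.06519 × 2.80463 = 2.987.

2.987 Si apfu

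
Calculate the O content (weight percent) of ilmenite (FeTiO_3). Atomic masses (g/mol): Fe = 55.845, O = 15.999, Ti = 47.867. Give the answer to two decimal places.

Molar mass of FeTiO_3: 1*55.845 + 1*47.867 + 3*15.999 = 151.709 g/mol.
Mass of O per formula unit: 3 × 15.999 = 47.997 g.
Weight fraction O = 47.997 / 151.709 = 0.3164.

31.64 weight percent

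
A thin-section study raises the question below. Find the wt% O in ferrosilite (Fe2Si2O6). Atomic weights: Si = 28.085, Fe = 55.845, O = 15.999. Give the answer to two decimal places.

M(Fe2Si2O6) = 263.854 g/mol.
O contributes 6 × 15.999 = 95.994 g per mole.
95.994/263.854 = 0.3638 → 36.38%.

36.38 wt%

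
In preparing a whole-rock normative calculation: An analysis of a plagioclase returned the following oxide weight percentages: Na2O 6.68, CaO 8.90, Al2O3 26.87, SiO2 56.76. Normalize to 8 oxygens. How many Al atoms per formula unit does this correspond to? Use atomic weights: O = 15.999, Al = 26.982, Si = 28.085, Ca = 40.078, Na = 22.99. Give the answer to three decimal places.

Na2O (M=61.979): mol = 0.10778; Na = 0.21556, O = 0.10778.
CaO (M=56.077): mol = 0.15871; Ca = 0.15871, O = 0.15871.
Al2O3 (M=101.961): mol = 0.26353; Al = 0.52706, O = 0.79059.
SiO2 (M=60.083): mol = 0.94469; Si = 0.94469, O = 1.88938.
ΣO = 2.94646; factor = 8/ΣO = 2.71512.
Al apfu = 0.52706 × 2.71512 = 1.431.

1.431 Al apfu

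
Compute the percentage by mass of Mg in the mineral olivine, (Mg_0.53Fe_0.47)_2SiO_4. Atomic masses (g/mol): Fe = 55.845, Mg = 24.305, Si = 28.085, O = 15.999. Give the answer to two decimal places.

15.12 mass %

Formula mass = 1.06*24.305 + 0.94*55.845 + 1*28.085 + 4*15.999 = 170.339 g/mol, of which 25.763 g is Mg.
So Mg makes up 25.763/170.339 = 0.1512 of the mass, i.e. 15.12%.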